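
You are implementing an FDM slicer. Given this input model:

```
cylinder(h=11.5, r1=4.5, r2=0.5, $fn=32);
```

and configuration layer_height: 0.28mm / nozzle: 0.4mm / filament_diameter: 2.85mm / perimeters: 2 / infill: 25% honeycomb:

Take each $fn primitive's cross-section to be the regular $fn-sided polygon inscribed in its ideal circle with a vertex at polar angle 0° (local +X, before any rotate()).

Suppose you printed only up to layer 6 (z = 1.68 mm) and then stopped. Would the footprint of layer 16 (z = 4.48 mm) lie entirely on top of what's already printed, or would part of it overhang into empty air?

entirely on top

Compare the two slices. At z = 1.68: the cone: at t=0.146 of its height the radius interpolates to r₁+(r₂−r₁)t = 3.916, giving a regular 32-gon of that circumradius (area = (32/2)·3.916²·sin(360°/32) = 47.86 mm²). At z = 4.48: the cone: at t=0.390 of its height the radius interpolates to r₁+(r₂−r₁)t = 2.942, giving a regular 32-gon of that circumradius (area = (32/2)·2.942²·sin(360°/32) = 27.01 mm²). Checking containment: the cross-section at z = 4.48 is a subset of the cross-section at z = 1.68.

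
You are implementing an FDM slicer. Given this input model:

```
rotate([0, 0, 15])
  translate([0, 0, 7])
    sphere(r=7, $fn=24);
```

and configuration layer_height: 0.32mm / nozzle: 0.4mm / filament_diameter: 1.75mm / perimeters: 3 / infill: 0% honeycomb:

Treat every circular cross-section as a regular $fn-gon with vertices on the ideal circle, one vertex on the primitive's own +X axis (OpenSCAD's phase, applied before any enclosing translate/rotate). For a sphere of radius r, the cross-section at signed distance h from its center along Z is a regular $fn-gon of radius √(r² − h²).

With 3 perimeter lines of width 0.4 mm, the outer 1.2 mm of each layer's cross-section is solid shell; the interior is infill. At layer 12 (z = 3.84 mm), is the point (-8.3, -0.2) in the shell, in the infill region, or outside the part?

outside

At z = 3.84 mm: the sphere: section is a regular 24-gon, circumradius = √(r²−h²) = √(7²−3.16²) = 6.246; (rotated 15° about Z; rotation is an isometry so areas/perimeters/island counts are preserved). Overall, the cross-section is a single solid region. Undo the 15° rotation: the query point maps to (-8.069, 1.955) in the un-rotated model frame. The nearest boundary edge runs (-5.41, 3.12)→(-6.03, 1.62); distance from the point to it = 2.06 mm. The point is not inside any of the regions above, so it lies outside the cross-section (2.06 mm from the nearest boundary).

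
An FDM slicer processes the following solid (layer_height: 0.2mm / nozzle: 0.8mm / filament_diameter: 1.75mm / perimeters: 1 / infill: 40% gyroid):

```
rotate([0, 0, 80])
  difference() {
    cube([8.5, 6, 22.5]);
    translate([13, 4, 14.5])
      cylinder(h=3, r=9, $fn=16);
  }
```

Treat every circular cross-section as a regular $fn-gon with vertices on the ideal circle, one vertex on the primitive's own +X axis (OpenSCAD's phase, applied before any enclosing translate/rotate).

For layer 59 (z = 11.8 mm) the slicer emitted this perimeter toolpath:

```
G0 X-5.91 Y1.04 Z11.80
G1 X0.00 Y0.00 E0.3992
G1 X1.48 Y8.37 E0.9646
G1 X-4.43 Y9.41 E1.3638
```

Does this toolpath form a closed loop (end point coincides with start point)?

no

Start point (G0): (-5.91, 1.04). End point (last G1): the path does not return to the start — open.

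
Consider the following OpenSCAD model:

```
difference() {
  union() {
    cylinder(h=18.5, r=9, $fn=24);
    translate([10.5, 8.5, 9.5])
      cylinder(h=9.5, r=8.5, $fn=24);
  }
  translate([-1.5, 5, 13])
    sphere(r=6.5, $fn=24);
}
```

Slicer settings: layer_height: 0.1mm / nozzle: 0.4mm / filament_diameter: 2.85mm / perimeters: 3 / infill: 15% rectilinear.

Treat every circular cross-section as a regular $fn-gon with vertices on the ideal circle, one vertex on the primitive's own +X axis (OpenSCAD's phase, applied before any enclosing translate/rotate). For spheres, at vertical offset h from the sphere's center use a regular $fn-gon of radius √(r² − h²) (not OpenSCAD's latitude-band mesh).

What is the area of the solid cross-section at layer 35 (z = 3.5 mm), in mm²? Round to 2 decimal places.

251.57 mm²

At z = 3.5 mm: the r=9 cylinder gives a regular 24-gon of circumradius 9 (constant along its height) (area = (24/2)·9.000²·sin(360°/24) = 251.57 mm²); the cylinder at (10.5, 8.5) is not intersected at this z (z outside [9.5, 19]); Taking the union: only the r=9 cylinder is present, so the union is just that shape — area = 251.57 mm²; the sphere at (-1.5, 5) is absent (|z−center|=9.500 > r=6.5); Subtracting the remaining from the first: none of the subtracted shapes is present at this height, so the result so far is unchanged — area = 251.57 mm². Overall, the cross-section is a single solid region. Net area = 251.57 mm².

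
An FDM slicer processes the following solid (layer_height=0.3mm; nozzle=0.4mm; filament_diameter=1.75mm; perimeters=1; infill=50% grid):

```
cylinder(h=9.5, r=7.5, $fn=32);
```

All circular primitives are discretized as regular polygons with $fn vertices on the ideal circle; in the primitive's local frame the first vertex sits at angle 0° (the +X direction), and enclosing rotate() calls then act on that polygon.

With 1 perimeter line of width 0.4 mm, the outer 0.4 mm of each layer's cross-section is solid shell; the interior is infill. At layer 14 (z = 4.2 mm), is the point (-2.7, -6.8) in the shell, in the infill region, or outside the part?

shell

At z = 4.2 mm: the r=7.5 cylinder contributes a regular 32-gon of circumradius 7.5. Overall, the cross-section is a single solid region. The nearest boundary edge runs (-2.87, -6.93)→(-1.46, -7.36); distance from the point to it = 0.17 mm. The point is inside the cross-section, 0.17 mm from the nearest boundary — within the 0.4 mm shell band (1 × 0.4).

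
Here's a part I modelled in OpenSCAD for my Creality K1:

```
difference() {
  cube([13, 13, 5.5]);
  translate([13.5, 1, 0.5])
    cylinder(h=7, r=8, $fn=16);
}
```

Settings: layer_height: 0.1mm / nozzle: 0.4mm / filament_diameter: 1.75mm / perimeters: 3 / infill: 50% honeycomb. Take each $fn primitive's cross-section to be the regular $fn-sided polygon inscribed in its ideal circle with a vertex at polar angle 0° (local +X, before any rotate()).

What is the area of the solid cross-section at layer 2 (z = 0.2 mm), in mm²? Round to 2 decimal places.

169.00 mm²

At z = 0.2 mm: the 13×13 cube contributes its full rectangle (area 169.00 mm²); the cylinder at (13.5, 1) does not reach this height (z outside [0.5, 7.5]); Subtracting the remaining from the first: none of the subtracted shapes is present at this height, so the 13×13 cube is unchanged — area = 169.00 mm². Overall, the cross-section is a single solid region. Net area = 169.00 mm².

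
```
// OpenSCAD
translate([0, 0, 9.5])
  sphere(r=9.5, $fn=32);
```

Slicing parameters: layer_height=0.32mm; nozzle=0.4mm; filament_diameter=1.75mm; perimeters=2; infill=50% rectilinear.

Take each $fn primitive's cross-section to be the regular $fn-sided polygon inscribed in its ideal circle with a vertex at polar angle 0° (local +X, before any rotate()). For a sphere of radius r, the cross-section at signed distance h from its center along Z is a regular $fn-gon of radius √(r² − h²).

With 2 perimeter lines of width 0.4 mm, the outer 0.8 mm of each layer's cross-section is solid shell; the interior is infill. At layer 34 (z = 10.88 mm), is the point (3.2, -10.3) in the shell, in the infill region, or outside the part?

At z = 10.88 mm: the r=9.5 sphere contributes a regular 32-gon of circumradius √(9.5²−1.38²) = 9.399. Overall, the cross-section is a single solid region. The nearest boundary edge runs (1.83, -9.22)→(3.60, -8.68); distance from the point to it = 1.43 mm. The point is not inside any of the regions above, so it lies outside the cross-section (1.43 mm from the nearest boundary).

outside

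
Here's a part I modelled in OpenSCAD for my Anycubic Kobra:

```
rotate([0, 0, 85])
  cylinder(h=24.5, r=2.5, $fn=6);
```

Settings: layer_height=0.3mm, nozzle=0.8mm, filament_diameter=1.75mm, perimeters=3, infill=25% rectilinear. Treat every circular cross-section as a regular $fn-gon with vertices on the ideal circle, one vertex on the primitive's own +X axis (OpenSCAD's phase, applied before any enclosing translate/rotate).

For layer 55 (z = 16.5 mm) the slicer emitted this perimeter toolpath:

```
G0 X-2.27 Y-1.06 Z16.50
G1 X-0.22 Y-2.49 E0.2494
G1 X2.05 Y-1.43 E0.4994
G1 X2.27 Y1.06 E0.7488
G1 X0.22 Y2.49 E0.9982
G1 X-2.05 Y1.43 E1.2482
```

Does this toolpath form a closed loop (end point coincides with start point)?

Start point (G0): (-2.27, -1.06). End point (last G1): the path does not return to the start — open.

no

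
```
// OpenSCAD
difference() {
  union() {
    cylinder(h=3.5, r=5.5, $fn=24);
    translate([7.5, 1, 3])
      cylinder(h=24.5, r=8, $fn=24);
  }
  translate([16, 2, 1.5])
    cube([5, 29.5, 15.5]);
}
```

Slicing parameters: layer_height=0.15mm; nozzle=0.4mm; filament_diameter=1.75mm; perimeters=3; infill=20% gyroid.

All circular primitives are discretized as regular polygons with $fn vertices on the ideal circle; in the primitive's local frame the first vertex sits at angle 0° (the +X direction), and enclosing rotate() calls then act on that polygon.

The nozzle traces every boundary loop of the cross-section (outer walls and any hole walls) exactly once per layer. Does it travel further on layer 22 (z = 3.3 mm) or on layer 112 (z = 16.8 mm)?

Layer 22 (z = 3.3): the cylinder: section is a regular 24-gon, circumradius r=5.5 (perimeter = 2·24·5.500·sin(180°/24) = 34.46 mm); the cylinder at (7.5, 1): section is a regular 24-gon, circumradius r=8 (perimeter = 2·24·8.000·sin(180°/24) = 50.12 mm); Taking the union: the regions partially overlap (shared area 44.09 mm²), so the edge portions inside another operand are dropped and the merged outline is re-measured after clipping — boundary = 59.12 mm; the cube at (16, 2) is present — its section is the full 5×29.5 rectangle (perimeter 69.00 mm); Taking the first minus the rest: starting from that combined region, the 5×29.5 cube at (16, 2) misses the remaining region (no effect) — boundary = 59.12 mm. So its perimeter = 59.12 mm. Layer 112 (z = 16.8): the cylinder is absent (z outside [0, 3.5]); the cylinder at (7.5, 1): section is a regular 24-gon, circumradius r=8 (perimeter = 2·24·8.000·sin(180°/24) = 50.12 mm); Combining (union): only the r=8 cylinder at (7.5, 1) is present, so the union is just that shape — boundary = 50.12 mm; the cube at (16, 2) is present — its section is the full 5×29.5 rectangle (perimeter 69.00 mm); After the difference (first − rest): starting from the result so far, the 5×29.5 cube at (16, 2) misses the remaining region (no effect) — boundary = 50.12 mm. So its perimeter = 50.12 mm. Layer 22 is larger (59.12 vs 50.12 mm).

layer 22 (z = 3.3 mm)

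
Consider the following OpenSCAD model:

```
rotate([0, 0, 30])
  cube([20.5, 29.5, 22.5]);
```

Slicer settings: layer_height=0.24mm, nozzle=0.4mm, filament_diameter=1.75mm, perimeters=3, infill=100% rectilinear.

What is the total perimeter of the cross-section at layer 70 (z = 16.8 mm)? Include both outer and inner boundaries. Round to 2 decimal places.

At z = 16.8 mm: the cube is present — its section is the full 20.5×29.5 rectangle (perimeter 100.00 mm); (whole slice rotated 30° about Z — lengths, areas and connectivity unchanged). Overall, the cross-section is a single solid region. Total boundary length (outer) = 100.00 mm.

100.00 mm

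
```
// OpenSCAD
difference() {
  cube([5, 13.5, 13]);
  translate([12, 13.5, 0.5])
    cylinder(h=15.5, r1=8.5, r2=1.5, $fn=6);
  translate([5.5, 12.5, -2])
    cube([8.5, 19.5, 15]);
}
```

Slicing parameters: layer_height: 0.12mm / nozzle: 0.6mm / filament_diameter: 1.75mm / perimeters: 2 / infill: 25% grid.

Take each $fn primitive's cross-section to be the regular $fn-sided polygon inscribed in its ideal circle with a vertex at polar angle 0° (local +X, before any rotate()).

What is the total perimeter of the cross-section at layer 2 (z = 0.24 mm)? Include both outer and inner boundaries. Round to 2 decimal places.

At z = 0.24 mm: the 5×13.5 cube contributes its full rectangle (perimeter 37.00 mm); the cone at (12, 13.5) does not reach this height (z outside [0.5, 16]); the cube at (5.5, 12.5) (footprint 8.5×19.5) is included at this height (perimeter 56.00 mm); After the difference (first − rest): starting from the 5×13.5 cube, the 8.5×19.5 cube at (5.5, 12.5) misses the remaining region (no effect) — boundary = 37.00 mm. Overall, the cross-section is a single solid region. Total boundary length (outer) = 37.00 mm.

37.00 mm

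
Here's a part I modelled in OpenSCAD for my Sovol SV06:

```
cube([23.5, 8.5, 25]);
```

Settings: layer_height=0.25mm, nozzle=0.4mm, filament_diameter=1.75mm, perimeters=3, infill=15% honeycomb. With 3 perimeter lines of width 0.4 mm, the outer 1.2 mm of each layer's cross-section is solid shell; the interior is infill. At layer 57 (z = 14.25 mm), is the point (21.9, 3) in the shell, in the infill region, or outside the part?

infill

At z = 14.25 mm: the cube (footprint 23.5×8.5) is included at this height. Overall, the cross-section is a single solid region. The nearest boundary edge runs (23.50, 0.00)→(23.50, 8.50); distance from the point to it = 1.60 mm. The point is inside the cross-section and 1.60 mm from the nearest boundary — more than the 1.2 mm shell width (3 × 0.4), so it's in the infill interior.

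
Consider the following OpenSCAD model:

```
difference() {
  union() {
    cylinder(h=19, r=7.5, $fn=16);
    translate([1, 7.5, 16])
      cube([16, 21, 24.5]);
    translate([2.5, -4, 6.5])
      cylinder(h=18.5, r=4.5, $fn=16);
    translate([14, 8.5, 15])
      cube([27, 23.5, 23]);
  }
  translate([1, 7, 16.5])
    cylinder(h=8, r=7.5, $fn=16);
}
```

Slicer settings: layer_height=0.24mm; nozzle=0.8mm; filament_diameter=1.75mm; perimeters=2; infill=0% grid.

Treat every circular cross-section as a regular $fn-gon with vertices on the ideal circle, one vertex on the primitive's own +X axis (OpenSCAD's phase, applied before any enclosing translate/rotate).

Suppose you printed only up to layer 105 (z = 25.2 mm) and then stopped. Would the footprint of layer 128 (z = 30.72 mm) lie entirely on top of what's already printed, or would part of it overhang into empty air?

entirely on top

Compare the two slices. At z = 25.2: the cylinder is absent (z outside [0, 19]); the 16×21 cube at (1, 7.5) contributes its full rectangle (area 336.00 mm²); the cylinder at (2.5, -4) is absent (z outside [6.5, 25]); the cube at (14, 8.5) (footprint 27×23.5) is included at this height (area 634.50 mm²); Taking the union: the regions partially overlap — summed areas 970.50 mm² minus the doubly-counted overlap 60.00 mm² gives 910.50 mm² — area = 910.50 mm²; the cylinder at (1, 7) is not intersected at this z (z outside [16.5, 24.5]); After the difference (first − rest): none of the subtracted shapes is present at this height, so that combined region is unchanged — area = 910.50 mm². At z = 30.72: the cylinder does not reach this height (z outside [0, 19]); the cube at (1, 7.5) is present — its section is the full 16×21 rectangle (area 336.00 mm²); the cylinder at (2.5, -4) does not reach this height (z outside [6.5, 25]); the cube at (14, 8.5) (footprint 27×23.5) is included at this height (area 634.50 mm²); Taking the union: the regions partially overlap — summed areas 970.50 mm² minus the doubly-counted overlap 60.00 mm² gives 910.50 mm² — area = 910.50 mm²; the cylinder at (1, 7) is absent (z outside [16.5, 24.5]); After the difference (first − rest): none of the subtracted shapes is present at this height, so the result so far is unchanged — area = 910.50 mm². Checking containment: the cross-section at z = 30.72 is a subset of the cross-section at z = 25.2.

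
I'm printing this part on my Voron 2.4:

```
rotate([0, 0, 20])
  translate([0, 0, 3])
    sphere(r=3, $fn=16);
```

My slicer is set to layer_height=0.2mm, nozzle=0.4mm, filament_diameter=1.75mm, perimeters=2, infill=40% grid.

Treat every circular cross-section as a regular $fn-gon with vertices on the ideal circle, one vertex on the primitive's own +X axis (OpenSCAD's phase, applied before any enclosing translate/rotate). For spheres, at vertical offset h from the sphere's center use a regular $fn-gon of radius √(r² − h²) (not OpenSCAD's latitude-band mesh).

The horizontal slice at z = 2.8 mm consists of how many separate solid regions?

At z = 2.8 mm: the r=3 sphere slices to a regular 16-gon of circumradius 2.993 (√(r²−h²) with h=0.2 from center); (rotated 20° about Z; rotation is an isometry so areas/perimeters/island counts are preserved). The result has 1 disconnected region.

1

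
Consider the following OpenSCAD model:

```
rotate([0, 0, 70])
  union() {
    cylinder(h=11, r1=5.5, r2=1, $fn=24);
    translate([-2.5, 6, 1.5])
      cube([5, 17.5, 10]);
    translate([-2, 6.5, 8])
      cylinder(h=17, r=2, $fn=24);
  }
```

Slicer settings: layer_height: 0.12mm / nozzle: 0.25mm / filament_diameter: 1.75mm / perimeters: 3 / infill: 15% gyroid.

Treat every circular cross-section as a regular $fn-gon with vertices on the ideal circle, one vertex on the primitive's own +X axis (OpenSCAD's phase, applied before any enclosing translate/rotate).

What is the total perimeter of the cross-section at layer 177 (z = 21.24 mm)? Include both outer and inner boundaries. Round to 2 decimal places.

12.53 mm

At z = 21.24 mm: the cone is not intersected at this z (z outside [0, 11]); the cube at (-2.5, 6) is not intersected at this z (z outside [1.5, 11.5]); the r=2 cylinder at (-2, 6.5) contributes a regular 24-gon of circumradius 2 (perimeter = 2·24·2.000·sin(180°/24) = 12.53 mm); Merging all regions: only the r=2 cylinder at (-2, 6.5) is present, so the union is just that shape — boundary = 12.53 mm; (rotated 70° about Z; rotation is an isometry so areas/perimeters/island counts are preserved). Overall, the cross-section is a single solid region. Total boundary length (outer) = 12.53 mm.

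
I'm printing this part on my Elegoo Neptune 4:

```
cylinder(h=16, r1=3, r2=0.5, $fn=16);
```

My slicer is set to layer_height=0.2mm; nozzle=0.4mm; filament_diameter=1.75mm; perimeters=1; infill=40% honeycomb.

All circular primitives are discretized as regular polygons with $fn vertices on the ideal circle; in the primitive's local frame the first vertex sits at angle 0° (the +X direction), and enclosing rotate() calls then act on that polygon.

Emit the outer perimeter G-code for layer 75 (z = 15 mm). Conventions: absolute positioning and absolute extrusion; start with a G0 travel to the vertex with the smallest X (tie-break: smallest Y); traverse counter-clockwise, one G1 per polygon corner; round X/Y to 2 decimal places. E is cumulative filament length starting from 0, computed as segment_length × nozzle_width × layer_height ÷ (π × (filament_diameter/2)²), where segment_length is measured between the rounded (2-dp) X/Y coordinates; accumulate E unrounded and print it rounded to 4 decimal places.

At z = 15 mm: the cone contributes a regular 16-gon of circumradius 0.656 (interpolated between r1=3 and r2=0.5 at t=0.938). The outline is a single polygon with 16 vertices. Extrusion per mm of travel: 0.4 × 0.2 / (π × 0.875²) = 0.033260. Accumulating E over each segment gives final E = 0.1365.

G0 X-0.66 Y0.00 Z15.00
G1 X-0.61 Y-0.25 E0.0085
G1 X-0.46 Y-0.46 E0.0171
G1 X-0.25 Y-0.61 E0.0256
G1 X0.00 Y-0.66 E0.0341
G1 X0.25 Y-0.61 E0.0426
G1 X0.46 Y-0.46 E0.0512
G1 X0.61 Y-0.25 E0.0598
G1 X0.66 Y0.00 E0.0683
G1 X0.61 Y0.25 E0.0767
G1 X0.46 Y0.46 E0.0853
G1 X0.25 Y0.61 E0.0939
G1 X0.00 Y0.66 E0.1024
G1 X-0.25 Y0.61 E0.1109
G1 X-0.46 Y0.46 E0.1194
G1 X-0.61 Y0.25 E0.1280
G1 X-0.66 Y0.00 E0.1365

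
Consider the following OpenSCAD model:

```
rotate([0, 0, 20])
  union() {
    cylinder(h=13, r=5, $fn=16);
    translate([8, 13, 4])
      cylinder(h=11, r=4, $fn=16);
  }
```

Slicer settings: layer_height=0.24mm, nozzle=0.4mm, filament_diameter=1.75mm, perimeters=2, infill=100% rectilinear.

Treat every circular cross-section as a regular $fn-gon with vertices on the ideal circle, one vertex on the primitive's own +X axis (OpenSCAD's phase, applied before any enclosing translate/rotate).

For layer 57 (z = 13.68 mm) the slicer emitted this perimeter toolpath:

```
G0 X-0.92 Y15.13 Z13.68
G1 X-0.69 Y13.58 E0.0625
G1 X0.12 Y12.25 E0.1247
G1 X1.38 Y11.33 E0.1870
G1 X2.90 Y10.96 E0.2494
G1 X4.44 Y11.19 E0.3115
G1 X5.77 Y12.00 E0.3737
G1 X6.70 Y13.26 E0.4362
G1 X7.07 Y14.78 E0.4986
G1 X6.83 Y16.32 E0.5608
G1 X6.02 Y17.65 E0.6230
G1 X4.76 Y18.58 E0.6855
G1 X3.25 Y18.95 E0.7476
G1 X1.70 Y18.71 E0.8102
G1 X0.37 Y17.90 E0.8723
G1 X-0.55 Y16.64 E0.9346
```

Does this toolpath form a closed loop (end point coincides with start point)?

no

Start point (G0): (-0.92, 15.13). End point (last G1): the path does not return to the start — open.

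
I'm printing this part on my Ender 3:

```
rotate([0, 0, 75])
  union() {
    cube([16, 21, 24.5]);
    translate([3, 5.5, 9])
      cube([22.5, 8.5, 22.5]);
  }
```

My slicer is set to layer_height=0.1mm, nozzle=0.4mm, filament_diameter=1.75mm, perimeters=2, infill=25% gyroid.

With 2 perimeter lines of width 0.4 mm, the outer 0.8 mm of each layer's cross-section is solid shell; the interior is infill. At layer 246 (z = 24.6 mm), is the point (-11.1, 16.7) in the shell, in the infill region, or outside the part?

At z = 24.6 mm: the cube is not intersected at this z (z outside [0, 24.5]); the cube at (3, 5.5) (footprint 22.5×8.5) is included at this height; Taking the union: only the 22.5×8.5 cube at (3, 5.5) is present, so the union is just that shape — 1 connected region; (rotated 75° about Z; rotation is an isometry so areas/perimeters/island counts are preserved). Overall, the cross-section is a single solid region. Undo the 75° rotation: the query point maps to (13.258, 15.044) in the un-rotated model frame. The nearest boundary edge runs (25.50, 14.00)→(3.00, 14.00); distance from the point to it = 1.04 mm. The point is not inside any of the regions above, so it lies outside the cross-section (1.04 mm from the nearest boundary).

outside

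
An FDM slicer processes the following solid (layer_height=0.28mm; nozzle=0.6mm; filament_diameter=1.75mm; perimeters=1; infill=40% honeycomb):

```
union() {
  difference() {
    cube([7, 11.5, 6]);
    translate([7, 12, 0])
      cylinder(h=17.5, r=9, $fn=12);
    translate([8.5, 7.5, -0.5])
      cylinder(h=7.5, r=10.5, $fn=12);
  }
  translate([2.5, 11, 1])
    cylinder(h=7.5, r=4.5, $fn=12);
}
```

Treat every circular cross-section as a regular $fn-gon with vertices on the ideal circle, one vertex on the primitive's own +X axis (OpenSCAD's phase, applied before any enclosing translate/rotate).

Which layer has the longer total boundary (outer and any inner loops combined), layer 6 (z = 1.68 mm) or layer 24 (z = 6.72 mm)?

layer 6 (z = 1.68 mm)

Layer 6 (z = 1.68): the cube (footprint 7×11.5) is included at this height (perimeter 37.00 mm); the cylinder at (7, 12): section is a regular 12-gon, circumradius r=9 (perimeter = 2·12·9.000·sin(180°/12) = 55.90 mm); the r=10.5 cylinder at (8.5, 7.5) gives a regular 12-gon of circumradius 10.5 (constant along its height) (perimeter = 2·12·10.500·sin(180°/12) = 65.22 mm); After the difference (first − rest): starting from the 7×11.5 cube, the r=9 cylinder at (7, 12) partially overlaps it — only the 50.65 mm² overlap (of its 243.00 mm²) is removed, clipping the outline; the r=10.5 cylinder at (8.5, 7.5) partially overlaps it — only the 28.48 mm² overlap (of its 330.75 mm²) is removed, clipping the outline — boundary = 5.66 mm; the r=4.5 cylinder at (2.5, 11) contributes a regular 12-gon of circumradius 4.5 (perimeter = 2·12·4.500·sin(180°/12) = 27.95 mm); Combining (union): the 2 present regions are separate (no shared area or edge), so areas and boundary lengths simply add and each stays a separate island — boundary = 33.61 mm. So its perimeter = 33.61 mm. Layer 24 (z = 6.72): the cube is absent (z outside [0, 6]); the r=9 cylinder at (7, 12) contributes a regular 12-gon of circumradius 9 (perimeter = 2·12·9.000·sin(180°/12) = 55.90 mm); the r=10.5 cylinder at (8.5, 7.5) contributes a regular 12-gon of circumradius 10.5 (perimeter = 2·12·10.500·sin(180°/12) = 65.22 mm); Subtracting the remaining from the first: the first operand is absent here, so nothing remains; the r=4.5 cylinder at (2.5, 11) gives a regular 12-gon of circumradius 4.5 (constant along its height) (perimeter = 2·12·4.500·sin(180°/12) = 27.95 mm); Merging all regions: only the r=4.5 cylinder at (2.5, 11) is present, so the union is just that shape — boundary = 27.95 mm. So its perimeter = 27.95 mm. Layer 6 is larger (33.61 vs 27.95 mm).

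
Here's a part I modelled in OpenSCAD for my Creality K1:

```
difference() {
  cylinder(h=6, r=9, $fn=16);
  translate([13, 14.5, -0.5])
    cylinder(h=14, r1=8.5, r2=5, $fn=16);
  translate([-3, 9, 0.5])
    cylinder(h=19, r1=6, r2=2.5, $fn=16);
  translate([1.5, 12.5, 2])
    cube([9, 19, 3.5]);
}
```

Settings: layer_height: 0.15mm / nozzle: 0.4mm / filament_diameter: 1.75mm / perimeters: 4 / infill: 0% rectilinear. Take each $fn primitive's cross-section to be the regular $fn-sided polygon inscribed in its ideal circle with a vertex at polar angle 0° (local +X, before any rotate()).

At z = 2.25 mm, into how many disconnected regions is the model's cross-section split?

1

At z = 2.25 mm: the r=9 cylinder contributes a regular 16-gon of circumradius 9; the cone at (13, 14.5): at t=0.196 of its height the radius interpolates to r₁+(r₂−r₁)t = 7.812, giving a regular 16-gon of that circumradius; the cone at (-3, 9) contributes a regular 16-gon of circumradius 5.678 (interpolated between r1=6 and r2=2.5 at t=0.092); the 9×19 cube at (1.5, 12.5) contributes its full rectangle; Subtracting the remaining from the first: starting from the r=9 cylinder, the cone at (13, 14.5) misses the remaining region (no effect); the cone at (-3, 9) partially overlaps it — only the 36.35 mm² overlap (of its 98.69 mm²) is removed, clipping the outline; the 9×19 cube at (1.5, 12.5) misses the remaining region (no effect) — 1 connected region. The result has 1 disconnected region.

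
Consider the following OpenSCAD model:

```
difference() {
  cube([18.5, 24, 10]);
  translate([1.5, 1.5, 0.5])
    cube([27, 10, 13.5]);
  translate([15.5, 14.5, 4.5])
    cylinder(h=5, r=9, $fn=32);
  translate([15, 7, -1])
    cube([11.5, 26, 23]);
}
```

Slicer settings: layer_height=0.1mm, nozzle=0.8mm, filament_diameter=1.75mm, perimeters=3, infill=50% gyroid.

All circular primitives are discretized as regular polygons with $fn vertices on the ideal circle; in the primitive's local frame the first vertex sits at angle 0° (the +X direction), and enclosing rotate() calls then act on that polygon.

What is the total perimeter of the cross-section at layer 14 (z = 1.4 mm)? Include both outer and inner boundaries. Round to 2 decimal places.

112.00 mm

At z = 1.4 mm: the 18.5×24 cube contributes its full rectangle (perimeter 85.00 mm); the cube at (1.5, 1.5) is present — its section is the full 27×10 rectangle (perimeter 74.00 mm); the cylinder at (15.5, 14.5) is not intersected at this z (z outside [4.5, 9.5]); the cube at (15, 7) (footprint 11.5×26) is included at this height (perimeter 75.00 mm); Taking the first minus the rest: starting from the 18.5×24 cube, the 27×10 cube at (1.5, 1.5) partially overlaps it — only the 170.00 mm² overlap (of its 270.00 mm²) is removed, clipping the outline; the 11.5×26 cube at (15, 7) partially overlaps it — only the 43.75 mm² overlap (of its 299.00 mm²) is removed, clipping the outline — boundary = 112.00 mm. Overall, the cross-section is a single solid region. Total boundary length (outer) = 112.00 mm.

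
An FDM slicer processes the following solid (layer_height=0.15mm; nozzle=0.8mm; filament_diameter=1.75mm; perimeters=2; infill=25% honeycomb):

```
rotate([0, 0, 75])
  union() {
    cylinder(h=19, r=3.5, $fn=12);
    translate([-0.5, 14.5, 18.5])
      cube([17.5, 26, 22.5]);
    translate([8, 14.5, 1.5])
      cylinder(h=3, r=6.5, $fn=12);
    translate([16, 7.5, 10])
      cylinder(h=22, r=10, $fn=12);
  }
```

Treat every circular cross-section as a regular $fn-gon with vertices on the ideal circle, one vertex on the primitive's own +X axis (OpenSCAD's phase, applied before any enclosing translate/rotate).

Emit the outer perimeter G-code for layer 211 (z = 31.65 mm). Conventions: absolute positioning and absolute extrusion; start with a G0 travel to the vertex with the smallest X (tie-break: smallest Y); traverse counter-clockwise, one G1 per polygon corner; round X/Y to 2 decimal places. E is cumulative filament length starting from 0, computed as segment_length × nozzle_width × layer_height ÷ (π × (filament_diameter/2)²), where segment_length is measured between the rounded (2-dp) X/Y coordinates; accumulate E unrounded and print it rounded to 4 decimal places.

At z = 31.65 mm: the cylinder is not intersected at this z (z outside [0, 19]); the 17.5×26 cube at (-0.5, 14.5) contributes its full rectangle; the cylinder at (8, 14.5) is not intersected at this z (z outside [1.5, 4.5]); the r=10 cylinder at (16, 7.5) gives a regular 12-gon of circumradius 10 (constant along its height); Merging all regions: the regions partially overlap (shared area 15.89 mm²), so overlapping operands fuse into one piece — 1 connected region; (whole slice rotated 75° about Z — lengths, areas and connectivity unchanged). The outline is a single polygon with 15 vertices. Extrusion per mm of travel: 0.8 × 0.15 / (π × 0.875²) = 0.049890. Accumulating E over each segment gives final E = 6.4937.

G0 X-39.25 Y10.00 Z31.65
G1 X-14.14 Y3.27 E1.2970
G1 X-11.59 Y12.77 E1.7877
G1 X-10.17 Y10.32 E1.9290
G1 X-5.69 Y7.74 E2.1869
G1 X-0.52 Y7.74 E2.4448
G1 X3.97 Y10.32 E2.7032
G1 X6.56 Y14.81 E2.9618
G1 X6.56 Y19.98 E3.2197
G1 X3.97 Y24.47 E3.4783
G1 X-0.52 Y27.06 E3.7369
G1 X-5.69 Y27.06 E3.9949
G1 X-10.17 Y24.47 E4.2530
G1 X-12.24 Y20.88 E4.4598
G1 X-34.72 Y26.90 E5.6208
G1 X-39.25 Y10.00 E6.4937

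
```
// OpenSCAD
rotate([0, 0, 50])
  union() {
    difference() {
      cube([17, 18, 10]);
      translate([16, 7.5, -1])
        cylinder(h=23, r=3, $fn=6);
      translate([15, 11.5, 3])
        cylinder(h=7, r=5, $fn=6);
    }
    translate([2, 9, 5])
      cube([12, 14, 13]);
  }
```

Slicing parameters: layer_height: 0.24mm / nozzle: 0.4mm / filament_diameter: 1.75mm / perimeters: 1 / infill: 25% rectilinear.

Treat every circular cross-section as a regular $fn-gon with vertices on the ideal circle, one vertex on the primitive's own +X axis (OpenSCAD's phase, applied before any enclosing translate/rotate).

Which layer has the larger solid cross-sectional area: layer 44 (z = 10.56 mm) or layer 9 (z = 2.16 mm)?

layer 9 (z = 2.16 mm)

Layer 44 (z = 10.56): the cube is not intersected at this z (z outside [0, 10]); the cylinder at (16, 7.5): section is a regular 6-gon, circumradius r=3 (area = (6/2)·3.000²·sin(360°/6) = 23.38 mm²); the cylinder at (15, 11.5) is not intersected at this z (z outside [3, 10]); After the difference (first − rest): the first operand is absent here, so nothing remains; the cube at (2, 9) is present — its section is the full 12×14 rectangle (area 168.00 mm²); Combining (union): only the 12×14 cube at (2, 9) is present, so the union is just that shape — area = 168.00 mm²; (rotated 50° about Z; rotation is an isometry so areas/perimeters/island counts are preserved). So its area = 168.00 mm². Layer 9 (z = 2.16): the cube is present — its section is the full 17×18 rectangle (area 306.00 mm²); the r=3 cylinder at (16, 7.5) contributes a regular 6-gon of circumradius 3 (area = (6/2)·3.000²·sin(360°/6) = 23.38 mm²); the cylinder at (15, 11.5) is absent (z outside [3, 10]); Taking the first minus the rest: starting from the 17×18 cube (306.00 mm²), the r=3 cylinder at (16, 7.5) partially overlaps it — only the 16.89 mm² overlap (of its 23.38 mm²) is removed, clipping the outline — area = 289.11 mm²; the cube at (2, 9) does not reach this height (z outside [5, 18]); Combining (union): only the result so far is present, so the union is just that shape — area = 289.11 mm²; (rotated 50° about Z; rotation is an isometry so areas/perimeters/island counts are preserved). So its area = 289.11 mm². Layer 9 is larger (289.11 vs 168.00 mm²).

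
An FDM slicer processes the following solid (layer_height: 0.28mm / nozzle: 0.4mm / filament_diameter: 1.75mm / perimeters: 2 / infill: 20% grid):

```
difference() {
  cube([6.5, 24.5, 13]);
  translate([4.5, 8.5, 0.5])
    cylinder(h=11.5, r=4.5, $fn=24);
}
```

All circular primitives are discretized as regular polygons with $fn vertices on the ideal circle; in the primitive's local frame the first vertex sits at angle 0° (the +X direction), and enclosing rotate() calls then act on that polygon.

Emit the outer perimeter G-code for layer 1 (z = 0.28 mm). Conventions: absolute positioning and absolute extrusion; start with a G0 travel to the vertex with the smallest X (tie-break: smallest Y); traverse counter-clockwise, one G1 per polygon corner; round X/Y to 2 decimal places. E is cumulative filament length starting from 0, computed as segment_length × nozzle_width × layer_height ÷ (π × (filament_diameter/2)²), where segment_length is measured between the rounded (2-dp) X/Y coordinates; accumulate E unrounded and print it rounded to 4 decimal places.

At z = 0.28 mm: the 6.5×24.5 cube contributes its full rectangle; the cylinder at (4.5, 8.5) does not reach this height (z outside [0.5, 12]); After the difference (first − rest): none of the subtracted shapes is present at this height, so the 6.5×24.5 cube is unchanged — 1 connected region. The outline is a single polygon with 4 vertices. Extrusion per mm of travel: 0.4 × 0.28 / (π × 0.875²) = 0.046564. Accumulating E over each segment gives final E = 2.8870.

G0 X0.00 Y0.00 Z0.28
G1 X6.50 Y0.00 E0.3027
G1 X6.50 Y24.50 E1.4435
G1 X0.00 Y24.50 E1.7462
G1 X0.00 Y0.00 E2.8870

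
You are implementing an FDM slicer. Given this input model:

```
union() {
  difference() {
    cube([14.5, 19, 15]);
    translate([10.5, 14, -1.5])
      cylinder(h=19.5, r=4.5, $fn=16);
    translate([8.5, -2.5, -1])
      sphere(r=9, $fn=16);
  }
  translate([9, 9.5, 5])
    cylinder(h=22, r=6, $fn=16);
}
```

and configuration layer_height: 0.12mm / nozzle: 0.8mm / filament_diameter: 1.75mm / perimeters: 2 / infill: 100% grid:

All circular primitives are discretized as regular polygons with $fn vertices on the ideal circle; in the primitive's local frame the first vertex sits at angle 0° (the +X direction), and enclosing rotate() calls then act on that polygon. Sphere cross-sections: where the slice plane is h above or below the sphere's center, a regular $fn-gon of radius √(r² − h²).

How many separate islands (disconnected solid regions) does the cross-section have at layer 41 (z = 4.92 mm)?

1

At z = 4.92 mm: the cube is present — its section is the full 14.5×19 rectangle; the cylinder at (10.5, 14): section is a regular 16-gon, circumradius r=4.5; the r=9 sphere at (8.5, -2.5) contributes a regular 16-gon of circumradius √(9²−5.92²) = 6.779; After the difference (first − rest): starting from the 14.5×19 cube, the r=4.5 cylinder at (10.5, 14) partially overlaps it — only the 60.83 mm² overlap (of its 61.99 mm²) is removed, clipping the outline; the r=9 sphere at (8.5, -2.5) partially overlaps it — only the 37.61 mm² overlap (of its 140.69 mm²) is removed, clipping the outline — 1 connected region; the cylinder at (9, 9.5) does not reach this height (z outside [5, 27]); Combining (union): only the result so far is present, so the union is just that shape — 1 connected region. Overall, the cross-section is a single solid region. Island count = 1.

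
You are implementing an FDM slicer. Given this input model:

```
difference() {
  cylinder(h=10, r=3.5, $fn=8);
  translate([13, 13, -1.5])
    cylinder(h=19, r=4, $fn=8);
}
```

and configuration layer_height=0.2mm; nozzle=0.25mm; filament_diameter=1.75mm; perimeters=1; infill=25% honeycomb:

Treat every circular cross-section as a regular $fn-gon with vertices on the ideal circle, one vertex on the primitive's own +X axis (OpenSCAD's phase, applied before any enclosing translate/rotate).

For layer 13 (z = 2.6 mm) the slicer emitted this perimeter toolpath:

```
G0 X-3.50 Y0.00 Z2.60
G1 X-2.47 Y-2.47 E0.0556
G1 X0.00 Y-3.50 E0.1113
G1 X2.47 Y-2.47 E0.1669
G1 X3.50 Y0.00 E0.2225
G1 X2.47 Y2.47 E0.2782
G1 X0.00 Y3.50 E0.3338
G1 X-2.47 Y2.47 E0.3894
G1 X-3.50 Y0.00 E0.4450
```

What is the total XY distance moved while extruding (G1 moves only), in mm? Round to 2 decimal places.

Sum the Euclidean lengths of each G1 segment: total = 21.41 mm.

21.41 mm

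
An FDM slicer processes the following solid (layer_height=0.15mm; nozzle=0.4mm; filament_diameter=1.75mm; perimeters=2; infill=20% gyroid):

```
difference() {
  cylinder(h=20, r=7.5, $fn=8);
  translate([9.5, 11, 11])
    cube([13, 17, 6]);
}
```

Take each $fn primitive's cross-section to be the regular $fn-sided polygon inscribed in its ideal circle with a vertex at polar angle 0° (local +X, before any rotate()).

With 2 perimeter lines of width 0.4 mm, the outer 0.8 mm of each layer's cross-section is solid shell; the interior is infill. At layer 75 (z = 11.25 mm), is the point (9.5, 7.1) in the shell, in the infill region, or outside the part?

outside

At z = 11.25 mm: the cylinder: section is a regular 8-gon, circumradius r=7.5; the 13×17 cube at (9.5, 11) contributes its full rectangle; Taking the first minus the rest: starting from the r=7.5 cylinder, the 13×17 cube at (9.5, 11) misses the remaining region (no effect) — 1 connected region. Overall, the cross-section is a single solid region. The nearest boundary edge runs (0.00, 7.50)→(5.30, 5.30); distance from the point to it = 4.57 mm. The point is not inside any of the regions above, so it lies outside the cross-section (4.57 mm from the nearest boundary).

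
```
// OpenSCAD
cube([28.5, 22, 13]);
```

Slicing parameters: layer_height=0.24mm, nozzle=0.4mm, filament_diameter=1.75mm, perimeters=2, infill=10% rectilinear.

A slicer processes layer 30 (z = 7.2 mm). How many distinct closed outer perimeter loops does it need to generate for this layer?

At z = 7.2 mm: the cube (footprint 28.5×22) is included at this height. The result has 1 disconnected region.

1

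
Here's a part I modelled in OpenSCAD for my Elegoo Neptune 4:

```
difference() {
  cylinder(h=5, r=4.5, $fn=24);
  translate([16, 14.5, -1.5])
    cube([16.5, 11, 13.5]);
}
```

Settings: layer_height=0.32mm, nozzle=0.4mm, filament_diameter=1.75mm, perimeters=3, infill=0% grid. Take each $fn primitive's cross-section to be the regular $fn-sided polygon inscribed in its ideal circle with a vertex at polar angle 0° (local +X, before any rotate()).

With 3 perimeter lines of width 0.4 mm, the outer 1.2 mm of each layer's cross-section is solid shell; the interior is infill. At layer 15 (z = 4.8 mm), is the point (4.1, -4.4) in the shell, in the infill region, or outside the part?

At z = 4.8 mm: the r=4.5 cylinder contributes a regular 24-gon of circumradius 4.5; the cube at (16, 14.5) is present — its section is the full 16.5×11 rectangle; After the difference (first − rest): starting from the r=4.5 cylinder, the 16.5×11 cube at (16, 14.5) misses the remaining region (no effect) — 1 connected region. Overall, the cross-section is a single solid region. The nearest boundary edge runs (3.18, -3.18)→(2.25, -3.90); distance from the point to it = 1.53 mm. The point is not inside any of the regions above, so it lies outside the cross-section (1.53 mm from the nearest boundary).

outside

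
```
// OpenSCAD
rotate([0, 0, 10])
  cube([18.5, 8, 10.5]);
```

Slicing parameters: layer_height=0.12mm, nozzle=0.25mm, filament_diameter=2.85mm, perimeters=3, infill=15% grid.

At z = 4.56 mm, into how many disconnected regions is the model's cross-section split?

At z = 4.56 mm: the 18.5×8 cube contributes its full rectangle; (rotated 10° about Z; rotation is an isometry so areas/perimeters/island counts are preserved). The result has 1 disconnected region.

1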